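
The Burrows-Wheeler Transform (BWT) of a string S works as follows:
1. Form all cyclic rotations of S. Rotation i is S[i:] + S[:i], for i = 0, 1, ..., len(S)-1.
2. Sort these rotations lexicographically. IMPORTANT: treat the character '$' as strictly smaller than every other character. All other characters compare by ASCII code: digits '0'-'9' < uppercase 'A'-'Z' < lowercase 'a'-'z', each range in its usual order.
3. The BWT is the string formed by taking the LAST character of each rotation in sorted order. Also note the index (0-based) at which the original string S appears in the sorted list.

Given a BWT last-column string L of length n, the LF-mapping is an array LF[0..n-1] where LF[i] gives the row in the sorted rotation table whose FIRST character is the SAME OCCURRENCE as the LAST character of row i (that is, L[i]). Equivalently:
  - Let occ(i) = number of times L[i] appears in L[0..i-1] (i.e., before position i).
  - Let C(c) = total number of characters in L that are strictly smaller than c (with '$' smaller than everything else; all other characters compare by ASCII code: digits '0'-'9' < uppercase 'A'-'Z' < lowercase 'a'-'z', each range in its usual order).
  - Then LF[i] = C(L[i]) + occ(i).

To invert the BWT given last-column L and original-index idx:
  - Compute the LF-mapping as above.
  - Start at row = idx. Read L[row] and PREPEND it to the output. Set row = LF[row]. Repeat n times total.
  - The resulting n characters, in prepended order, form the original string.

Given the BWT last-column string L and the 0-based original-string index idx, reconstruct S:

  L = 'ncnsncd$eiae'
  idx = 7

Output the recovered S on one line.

LF mapping: 8 2 9 11 10 3 4 0 5 7 1 6
Walk LF starting at row 7, prepending L[row]:
  step 1: row=7, L[7]='$', prepend. Next row=LF[7]=0
  step 2: row=0, L[0]='n', prepend. Next row=LF[0]=8
  step 3: row=8, L[8]='e', prepend. Next row=LF[8]=5
  step 4: row=5, L[5]='c', prepend. Next row=LF[5]=3
  step 5: row=3, L[3]='s', prepend. Next row=LF[3]=11
  step 6: row=11, L[11]='e', prepend. Next row=LF[11]=6
  step 7: row=6, L[6]='d', prepend. Next row=LF[6]=4
  step 8: row=4, L[4]='n', prepend. Next row=LF[4]=10
  step 9: row=10, L[10]='a', prepend. Next row=LF[10]=1
  step 10: row=1, L[1]='c', prepend. Next row=LF[1]=2
  step 11: row=2, L[2]='n', prepend. Next row=LF[2]=9
  step 12: row=9, L[9]='i', prepend. Next row=LF[9]=7
Reversed output: incandescen$

Answer: incandescen$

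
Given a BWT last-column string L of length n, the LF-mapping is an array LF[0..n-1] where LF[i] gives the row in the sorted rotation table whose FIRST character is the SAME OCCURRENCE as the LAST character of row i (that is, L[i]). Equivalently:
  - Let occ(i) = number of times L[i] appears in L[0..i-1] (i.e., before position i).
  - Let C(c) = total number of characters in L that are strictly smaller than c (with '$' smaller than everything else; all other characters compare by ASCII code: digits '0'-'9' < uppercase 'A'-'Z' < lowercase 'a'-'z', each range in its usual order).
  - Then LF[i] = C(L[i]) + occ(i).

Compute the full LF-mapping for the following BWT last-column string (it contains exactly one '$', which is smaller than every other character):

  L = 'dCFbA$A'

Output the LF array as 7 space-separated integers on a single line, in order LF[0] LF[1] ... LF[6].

Answer: 6 3 4 5 1 0 2

Derivation:
Char counts: '$':1, 'A':2, 'C':1, 'F':1, 'b':1, 'd':1
C (first-col start): C('$')=0, C('A')=1, C('C')=3, C('F')=4, C('b')=5, C('d')=6
L[0]='d': occ=0, LF[0]=C('d')+0=6+0=6
L[1]='C': occ=0, LF[1]=C('C')+0=3+0=3
L[2]='F': occ=0, LF[2]=C('F')+0=4+0=4
L[3]='b': occ=0, LF[3]=C('b')+0=5+0=5
L[4]='A': occ=0, LF[4]=C('A')+0=1+0=1
L[5]='$': occ=0, LF[5]=C('$')+0=0+0=0
L[6]='A': occ=1, LF[6]=C('A')+1=1+1=2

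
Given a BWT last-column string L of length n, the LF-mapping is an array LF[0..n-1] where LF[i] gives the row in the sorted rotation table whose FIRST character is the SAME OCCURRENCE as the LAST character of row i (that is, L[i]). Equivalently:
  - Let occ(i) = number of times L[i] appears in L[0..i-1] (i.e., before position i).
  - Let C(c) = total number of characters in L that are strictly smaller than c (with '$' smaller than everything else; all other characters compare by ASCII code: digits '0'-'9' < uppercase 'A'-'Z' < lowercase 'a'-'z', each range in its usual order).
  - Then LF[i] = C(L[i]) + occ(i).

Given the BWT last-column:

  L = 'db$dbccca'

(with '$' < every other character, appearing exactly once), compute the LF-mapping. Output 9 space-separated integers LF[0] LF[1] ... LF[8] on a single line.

Char counts: '$':1, 'a':1, 'b':2, 'c':3, 'd':2
C (first-col start): C('$')=0, C('a')=1, C('b')=2, C('c')=4, C('d')=7
L[0]='d': occ=0, LF[0]=C('d')+0=7+0=7
L[1]='b': occ=0, LF[1]=C('b')+0=2+0=2
L[2]='$': occ=0, LF[2]=C('$')+0=0+0=0
L[3]='d': occ=1, LF[3]=C('d')+1=7+1=8
L[4]='b': occ=1, LF[4]=C('b')+1=2+1=3
L[5]='c': occ=0, LF[5]=C('c')+0=4+0=4
L[6]='c': occ=1, LF[6]=C('c')+1=4+1=5
L[7]='c': occ=2, LF[7]=C('c')+2=4+2=6
L[8]='a': occ=0, LF[8]=C('a')+0=1+0=1

Answer: 7 2 0 8 3 4 5 6 1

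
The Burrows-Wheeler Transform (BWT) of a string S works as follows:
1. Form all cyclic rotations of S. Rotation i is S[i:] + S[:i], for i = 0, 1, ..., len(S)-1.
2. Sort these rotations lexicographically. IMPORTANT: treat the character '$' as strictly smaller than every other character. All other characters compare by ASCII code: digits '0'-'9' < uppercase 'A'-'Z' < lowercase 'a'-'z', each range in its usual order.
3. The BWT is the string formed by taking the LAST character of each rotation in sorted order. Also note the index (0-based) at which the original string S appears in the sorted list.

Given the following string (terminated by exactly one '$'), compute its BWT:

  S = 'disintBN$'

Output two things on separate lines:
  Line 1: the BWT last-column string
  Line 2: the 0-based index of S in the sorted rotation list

Answer: NtB$sdiin
3

Derivation:
All 9 rotations (rotation i = S[i:]+S[:i]):
  rot[0] = disintBN$
  rot[1] = isintBN$d
  rot[2] = sintBN$di
  rot[3] = intBN$dis
  rot[4] = ntBN$disi
  rot[5] = tBN$disin
  rot[6] = BN$disint
  rot[7] = N$disintB
  rot[8] = $disintBN
Sorted (with $ < everything):
  sorted[0] = $disintBN  (last char: 'N')
  sorted[1] = BN$disint  (last char: 't')
  sorted[2] = N$disintB  (last char: 'B')
  sorted[3] = disintBN$  (last char: '$')
  sorted[4] = intBN$dis  (last char: 's')
  sorted[5] = isintBN$d  (last char: 'd')
  sorted[6] = ntBN$disi  (last char: 'i')
  sorted[7] = sintBN$di  (last char: 'i')
  sorted[8] = tBN$disin  (last char: 'n')
Last column: NtB$sdiin
Original string S is at sorted index 3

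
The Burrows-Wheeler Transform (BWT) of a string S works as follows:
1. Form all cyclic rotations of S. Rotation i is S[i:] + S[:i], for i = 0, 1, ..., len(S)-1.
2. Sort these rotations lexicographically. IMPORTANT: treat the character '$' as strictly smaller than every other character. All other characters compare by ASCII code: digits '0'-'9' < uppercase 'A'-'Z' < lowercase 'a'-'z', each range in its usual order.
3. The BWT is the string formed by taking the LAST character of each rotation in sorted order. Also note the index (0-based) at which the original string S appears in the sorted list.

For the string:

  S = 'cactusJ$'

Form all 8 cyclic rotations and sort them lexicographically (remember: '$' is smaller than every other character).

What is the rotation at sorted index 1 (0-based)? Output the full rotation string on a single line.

All 8 rotations (rotation i = S[i:]+S[:i]):
  rot[0] = cactusJ$
  rot[1] = actusJ$c
  rot[2] = ctusJ$ca
  rot[3] = tusJ$cac
  rot[4] = usJ$cact
  rot[5] = sJ$cactu
  rot[6] = J$cactus
  rot[7] = $cactusJ
Sorted (with $ < everything):
  sorted[0] = $cactusJ
  sorted[1] = J$cactus
  sorted[2] = actusJ$c
  sorted[3] = cactusJ$
  sorted[4] = ctusJ$ca
  sorted[5] = sJ$cactu
  sorted[6] = tusJ$cac
  sorted[7] = usJ$cact
sorted[1] = J$cactus

Answer: J$cactus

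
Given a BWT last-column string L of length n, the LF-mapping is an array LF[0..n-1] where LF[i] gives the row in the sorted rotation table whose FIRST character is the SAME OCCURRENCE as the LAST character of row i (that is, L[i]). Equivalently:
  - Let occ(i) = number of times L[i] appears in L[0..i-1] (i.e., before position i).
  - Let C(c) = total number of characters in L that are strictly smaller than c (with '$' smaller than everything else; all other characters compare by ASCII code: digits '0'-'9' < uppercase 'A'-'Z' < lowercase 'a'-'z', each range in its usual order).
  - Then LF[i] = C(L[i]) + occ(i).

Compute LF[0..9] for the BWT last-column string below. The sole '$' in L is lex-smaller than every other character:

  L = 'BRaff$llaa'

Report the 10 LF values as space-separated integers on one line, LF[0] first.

Char counts: '$':1, 'B':1, 'R':1, 'a':3, 'f':2, 'l':2
C (first-col start): C('$')=0, C('B')=1, C('R')=2, C('a')=3, C('f')=6, C('l')=8
L[0]='B': occ=0, LF[0]=C('B')+0=1+0=1
L[1]='R': occ=0, LF[1]=C('R')+0=2+0=2
L[2]='a': occ=0, LF[2]=C('a')+0=3+0=3
L[3]='f': occ=0, LF[3]=C('f')+0=6+0=6
L[4]='f': occ=1, LF[4]=C('f')+1=6+1=7
L[5]='$': occ=0, LF[5]=C('$')+0=0+0=0
L[6]='l': occ=0, LF[6]=C('l')+0=8+0=8
L[7]='l': occ=1, LF[7]=C('l')+1=8+1=9
L[8]='a': occ=1, LF[8]=C('a')+1=3+1=4
L[9]='a': occ=2, LF[9]=C('a')+2=3+2=5

Answer: 1 2 3 6 7 0 8 9 4 5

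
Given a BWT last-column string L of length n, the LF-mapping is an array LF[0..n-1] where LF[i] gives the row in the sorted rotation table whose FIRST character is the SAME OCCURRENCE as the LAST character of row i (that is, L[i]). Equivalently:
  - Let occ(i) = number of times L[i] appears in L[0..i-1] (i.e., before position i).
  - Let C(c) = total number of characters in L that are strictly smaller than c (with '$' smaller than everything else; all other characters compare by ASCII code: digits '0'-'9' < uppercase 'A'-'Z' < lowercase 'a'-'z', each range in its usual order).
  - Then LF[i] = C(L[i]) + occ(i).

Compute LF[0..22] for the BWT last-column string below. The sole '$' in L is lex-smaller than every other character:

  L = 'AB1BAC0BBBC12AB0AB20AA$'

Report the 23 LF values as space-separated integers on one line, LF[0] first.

Answer: 8 14 4 15 9 21 1 16 17 18 22 5 6 10 19 2 11 20 7 3 12 13 0

Derivation:
Char counts: '$':1, '0':3, '1':2, '2':2, 'A':6, 'B':7, 'C':2
C (first-col start): C('$')=0, C('0')=1, C('1')=4, C('2')=6, C('A')=8, C('B')=14, C('C')=21
L[0]='A': occ=0, LF[0]=C('A')+0=8+0=8
L[1]='B': occ=0, LF[1]=C('B')+0=14+0=14
L[2]='1': occ=0, LF[2]=C('1')+0=4+0=4
L[3]='B': occ=1, LF[3]=C('B')+1=14+1=15
L[4]='A': occ=1, LF[4]=C('A')+1=8+1=9
L[5]='C': occ=0, LF[5]=C('C')+0=21+0=21
L[6]='0': occ=0, LF[6]=C('0')+0=1+0=1
L[7]='B': occ=2, LF[7]=C('B')+2=14+2=16
L[8]='B': occ=3, LF[8]=C('B')+3=14+3=17
L[9]='B': occ=4, LF[9]=C('B')+4=14+4=18
L[10]='C': occ=1, LF[10]=C('C')+1=21+1=22
L[11]='1': occ=1, LF[11]=C('1')+1=4+1=5
L[12]='2': occ=0, LF[12]=C('2')+0=6+0=6
L[13]='A': occ=2, LF[13]=C('A')+2=8+2=10
L[14]='B': occ=5, LF[14]=C('B')+5=14+5=19
L[15]='0': occ=1, LF[15]=C('0')+1=1+1=2
L[16]='A': occ=3, LF[16]=C('A')+3=8+3=11
L[17]='B': occ=6, LF[17]=C('B')+6=14+6=20
L[18]='2': occ=1, LF[18]=C('2')+1=6+1=7
L[19]='0': occ=2, LF[19]=C('0')+2=1+2=3
L[20]='A': occ=4, LF[20]=C('A')+4=8+4=12
L[21]='A': occ=5, LF[21]=C('A')+5=8+5=13
L[22]='$': occ=0, LF[22]=C('$')+0=0+0=0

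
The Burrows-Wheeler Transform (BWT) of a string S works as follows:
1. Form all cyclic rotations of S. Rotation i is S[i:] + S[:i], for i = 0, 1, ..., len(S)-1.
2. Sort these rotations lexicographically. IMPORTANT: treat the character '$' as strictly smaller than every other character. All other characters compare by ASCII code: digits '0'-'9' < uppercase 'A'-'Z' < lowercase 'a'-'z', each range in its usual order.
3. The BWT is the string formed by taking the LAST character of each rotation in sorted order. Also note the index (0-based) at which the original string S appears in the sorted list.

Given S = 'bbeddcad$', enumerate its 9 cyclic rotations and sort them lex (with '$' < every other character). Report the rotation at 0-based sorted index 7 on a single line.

All 9 rotations (rotation i = S[i:]+S[:i]):
  rot[0] = bbeddcad$
  rot[1] = beddcad$b
  rot[2] = eddcad$bb
  rot[3] = ddcad$bbe
  rot[4] = dcad$bbed
  rot[5] = cad$bbedd
  rot[6] = ad$bbeddc
  rot[7] = d$bbeddca
  rot[8] = $bbeddcad
Sorted (with $ < everything):
  sorted[0] = $bbeddcad
  sorted[1] = ad$bbeddc
  sorted[2] = bbeddcad$
  sorted[3] = beddcad$b
  sorted[4] = cad$bbedd
  sorted[5] = d$bbeddca
  sorted[6] = dcad$bbed
  sorted[7] = ddcad$bbe
  sorted[8] = eddcad$bb
sorted[7] = ddcad$bbe

Answer: ddcad$bbe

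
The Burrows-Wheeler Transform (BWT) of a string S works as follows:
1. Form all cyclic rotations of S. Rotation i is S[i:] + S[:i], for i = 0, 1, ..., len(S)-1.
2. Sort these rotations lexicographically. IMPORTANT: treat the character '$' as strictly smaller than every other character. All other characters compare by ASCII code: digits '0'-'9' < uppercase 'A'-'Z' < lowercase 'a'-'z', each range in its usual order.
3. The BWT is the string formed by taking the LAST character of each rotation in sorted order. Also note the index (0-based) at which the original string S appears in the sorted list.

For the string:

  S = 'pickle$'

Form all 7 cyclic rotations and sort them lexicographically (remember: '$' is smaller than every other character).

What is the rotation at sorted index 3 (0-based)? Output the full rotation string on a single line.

Answer: ickle$p

Derivation:
All 7 rotations (rotation i = S[i:]+S[:i]):
  rot[0] = pickle$
  rot[1] = ickle$p
  rot[2] = ckle$pi
  rot[3] = kle$pic
  rot[4] = le$pick
  rot[5] = e$pickl
  rot[6] = $pickle
Sorted (with $ < everything):
  sorted[0] = $pickle
  sorted[1] = ckle$pi
  sorted[2] = e$pickl
  sorted[3] = ickle$p
  sorted[4] = kle$pic
  sorted[5] = le$pick
  sorted[6] = pickle$
sorted[3] = ickle$p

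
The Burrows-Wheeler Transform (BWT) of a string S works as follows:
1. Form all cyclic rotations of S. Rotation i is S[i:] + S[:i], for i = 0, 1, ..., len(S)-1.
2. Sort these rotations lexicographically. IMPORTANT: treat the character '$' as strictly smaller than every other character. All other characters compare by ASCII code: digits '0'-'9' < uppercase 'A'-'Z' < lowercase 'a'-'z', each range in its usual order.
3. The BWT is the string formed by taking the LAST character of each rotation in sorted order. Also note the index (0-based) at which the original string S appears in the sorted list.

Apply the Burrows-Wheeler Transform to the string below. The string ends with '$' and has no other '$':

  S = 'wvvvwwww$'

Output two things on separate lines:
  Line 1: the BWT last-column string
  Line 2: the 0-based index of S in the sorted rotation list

Answer: wwvvw$wwv
5

Derivation:
All 9 rotations (rotation i = S[i:]+S[:i]):
  rot[0] = wvvvwwww$
  rot[1] = vvvwwww$w
  rot[2] = vvwwww$wv
  rot[3] = vwwww$wvv
  rot[4] = wwww$wvvv
  rot[5] = www$wvvvw
  rot[6] = ww$wvvvww
  rot[7] = w$wvvvwww
  rot[8] = $wvvvwwww
Sorted (with $ < everything):
  sorted[0] = $wvvvwwww  (last char: 'w')
  sorted[1] = vvvwwww$w  (last char: 'w')
  sorted[2] = vvwwww$wv  (last char: 'v')
  sorted[3] = vwwww$wvv  (last char: 'v')
  sorted[4] = w$wvvvwww  (last char: 'w')
  sorted[5] = wvvvwwww$  (last char: '$')
  sorted[6] = ww$wvvvww  (last char: 'w')
  sorted[7] = www$wvvvw  (last char: 'w')
  sorted[8] = wwww$wvvv  (last char: 'v')
Last column: wwvvw$wwv
Original string S is at sorted index 5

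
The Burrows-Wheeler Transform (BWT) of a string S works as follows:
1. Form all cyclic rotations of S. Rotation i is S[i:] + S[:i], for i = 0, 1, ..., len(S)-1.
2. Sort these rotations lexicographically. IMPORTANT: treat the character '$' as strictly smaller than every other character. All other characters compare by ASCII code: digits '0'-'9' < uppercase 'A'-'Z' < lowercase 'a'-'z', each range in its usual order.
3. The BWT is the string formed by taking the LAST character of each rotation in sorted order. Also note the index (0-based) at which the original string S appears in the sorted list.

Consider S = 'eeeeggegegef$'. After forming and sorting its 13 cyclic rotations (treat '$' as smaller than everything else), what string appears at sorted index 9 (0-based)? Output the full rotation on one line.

Answer: gef$eeeeggege

Derivation:
All 13 rotations (rotation i = S[i:]+S[:i]):
  rot[0] = eeeeggegegef$
  rot[1] = eeeggegegef$e
  rot[2] = eeggegegef$ee
  rot[3] = eggegegef$eee
  rot[4] = ggegegef$eeee
  rot[5] = gegegef$eeeeg
  rot[6] = egegef$eeeegg
  rot[7] = gegef$eeeegge
  rot[8] = egef$eeeeggeg
  rot[9] = gef$eeeeggege
  rot[10] = ef$eeeeggegeg
  rot[11] = f$eeeeggegege
  rot[12] = $eeeeggegegef
Sorted (with $ < everything):
  sorted[0] = $eeeeggegegef
  sorted[1] = eeeeggegegef$
  sorted[2] = eeeggegegef$e
  sorted[3] = eeggegegef$ee
  sorted[4] = ef$eeeeggegeg
  sorted[5] = egef$eeeeggeg
  sorted[6] = egegef$eeeegg
  sorted[7] = eggegegef$eee
  sorted[8] = f$eeeeggegege
  sorted[9] = gef$eeeeggege
  sorted[10] = gegef$eeeegge
  sorted[11] = gegegef$eeeeg
  sorted[12] = ggegegef$eeee
sorted[9] = gef$eeeeggege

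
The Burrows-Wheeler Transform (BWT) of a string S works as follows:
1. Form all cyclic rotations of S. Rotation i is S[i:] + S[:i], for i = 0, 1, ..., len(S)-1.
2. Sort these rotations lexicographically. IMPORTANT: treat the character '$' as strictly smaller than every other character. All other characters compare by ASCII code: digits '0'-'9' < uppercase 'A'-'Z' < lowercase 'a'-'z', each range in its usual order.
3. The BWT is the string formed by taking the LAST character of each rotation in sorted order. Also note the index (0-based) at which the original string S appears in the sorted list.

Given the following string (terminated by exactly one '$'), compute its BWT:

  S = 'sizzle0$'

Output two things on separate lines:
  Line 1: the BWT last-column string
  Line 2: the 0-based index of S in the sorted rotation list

All 8 rotations (rotation i = S[i:]+S[:i]):
  rot[0] = sizzle0$
  rot[1] = izzle0$s
  rot[2] = zzle0$si
  rot[3] = zle0$siz
  rot[4] = le0$sizz
  rot[5] = e0$sizzl
  rot[6] = 0$sizzle
  rot[7] = $sizzle0
Sorted (with $ < everything):
  sorted[0] = $sizzle0  (last char: '0')
  sorted[1] = 0$sizzle  (last char: 'e')
  sorted[2] = e0$sizzl  (last char: 'l')
  sorted[3] = izzle0$s  (last char: 's')
  sorted[4] = le0$sizz  (last char: 'z')
  sorted[5] = sizzle0$  (last char: '$')
  sorted[6] = zle0$siz  (last char: 'z')
  sorted[7] = zzle0$si  (last char: 'i')
Last column: 0elsz$zi
Original string S is at sorted index 5

Answer: 0elsz$zi
5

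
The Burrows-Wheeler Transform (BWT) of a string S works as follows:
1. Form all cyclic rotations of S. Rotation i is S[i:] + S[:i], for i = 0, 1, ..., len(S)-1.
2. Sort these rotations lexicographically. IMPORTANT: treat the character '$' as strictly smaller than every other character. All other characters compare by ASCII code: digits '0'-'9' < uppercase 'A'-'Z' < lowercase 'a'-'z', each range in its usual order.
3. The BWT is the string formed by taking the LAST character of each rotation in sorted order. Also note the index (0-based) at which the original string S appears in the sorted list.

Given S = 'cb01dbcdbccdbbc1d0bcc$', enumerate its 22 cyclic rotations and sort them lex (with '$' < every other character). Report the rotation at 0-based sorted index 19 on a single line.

Answer: dbbc1d0bcc$cb01dbcdbcc

Derivation:
All 22 rotations (rotation i = S[i:]+S[:i]):
  rot[0] = cb01dbcdbccdbbc1d0bcc$
  rot[1] = b01dbcdbccdbbc1d0bcc$c
  rot[2] = 01dbcdbccdbbc1d0bcc$cb
  rot[3] = 1dbcdbccdbbc1d0bcc$cb0
  rot[4] = dbcdbccdbbc1d0bcc$cb01
  rot[5] = bcdbccdbbc1d0bcc$cb01d
  rot[6] = cdbccdbbc1d0bcc$cb01db
  rot[7] = dbccdbbc1d0bcc$cb01dbc
  rot[8] = bccdbbc1d0bcc$cb01dbcd
  rot[9] = ccdbbc1d0bcc$cb01dbcdb
  rot[10] = cdbbc1d0bcc$cb01dbcdbc
  rot[11] = dbbc1d0bcc$cb01dbcdbcc
  rot[12] = bbc1d0bcc$cb01dbcdbccd
  rot[13] = bc1d0bcc$cb01dbcdbccdb
  rot[14] = c1d0bcc$cb01dbcdbccdbb
  rot[15] = 1d0bcc$cb01dbcdbccdbbc
  rot[16] = d0bcc$cb01dbcdbccdbbc1
  rot[17] = 0bcc$cb01dbcdbccdbbc1d
  rot[18] = bcc$cb01dbcdbccdbbc1d0
  rot[19] = cc$cb01dbcdbccdbbc1d0b
  rot[20] = c$cb01dbcdbccdbbc1d0bc
  rot[21] = $cb01dbcdbccdbbc1d0bcc
Sorted (with $ < everything):
  sorted[0] = $cb01dbcdbccdbbc1d0bcc
  sorted[1] = 01dbcdbccdbbc1d0bcc$cb
  sorted[2] = 0bcc$cb01dbcdbccdbbc1d
  sorted[3] = 1d0bcc$cb01dbcdbccdbbc
  sorted[4] = 1dbcdbccdbbc1d0bcc$cb0
  sorted[5] = b01dbcdbccdbbc1d0bcc$c
  sorted[6] = bbc1d0bcc$cb01dbcdbccd
  sorted[7] = bc1d0bcc$cb01dbcdbccdb
  sorted[8] = bcc$cb01dbcdbccdbbc1d0
  sorted[9] = bccdbbc1d0bcc$cb01dbcd
  sorted[10] = bcdbccdbbc1d0bcc$cb01d
  sorted[11] = c$cb01dbcdbccdbbc1d0bc
  sorted[12] = c1d0bcc$cb01dbcdbccdbb
  sorted[13] = cb01dbcdbccdbbc1d0bcc$
  sorted[14] = cc$cb01dbcdbccdbbc1d0b
  sorted[15] = ccdbbc1d0bcc$cb01dbcdb
  sorted[16] = cdbbc1d0bcc$cb01dbcdbc
  sorted[17] = cdbccdbbc1d0bcc$cb01db
  sorted[18] = d0bcc$cb01dbcdbccdbbc1
  sorted[19] = dbbc1d0bcc$cb01dbcdbcc
  sorted[20] = dbccdbbc1d0bcc$cb01dbc
  sorted[21] = dbcdbccdbbc1d0bcc$cb01
sorted[19] = dbbc1d0bcc$cb01dbcdbcc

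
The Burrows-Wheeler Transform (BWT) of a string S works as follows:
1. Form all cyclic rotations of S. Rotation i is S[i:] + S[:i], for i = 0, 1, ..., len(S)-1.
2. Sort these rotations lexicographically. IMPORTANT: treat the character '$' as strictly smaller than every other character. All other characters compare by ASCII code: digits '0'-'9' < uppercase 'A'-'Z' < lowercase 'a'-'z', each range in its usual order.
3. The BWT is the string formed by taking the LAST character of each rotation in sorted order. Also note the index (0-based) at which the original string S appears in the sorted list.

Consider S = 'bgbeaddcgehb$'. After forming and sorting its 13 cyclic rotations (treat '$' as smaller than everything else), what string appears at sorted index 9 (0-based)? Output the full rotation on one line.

Answer: ehb$bgbeaddcg

Derivation:
All 13 rotations (rotation i = S[i:]+S[:i]):
  rot[0] = bgbeaddcgehb$
  rot[1] = gbeaddcgehb$b
  rot[2] = beaddcgehb$bg
  rot[3] = eaddcgehb$bgb
  rot[4] = addcgehb$bgbe
  rot[5] = ddcgehb$bgbea
  rot[6] = dcgehb$bgbead
  rot[7] = cgehb$bgbeadd
  rot[8] = gehb$bgbeaddc
  rot[9] = ehb$bgbeaddcg
  rot[10] = hb$bgbeaddcge
  rot[11] = b$bgbeaddcgeh
  rot[12] = $bgbeaddcgehb
Sorted (with $ < everything):
  sorted[0] = $bgbeaddcgehb
  sorted[1] = addcgehb$bgbe
  sorted[2] = b$bgbeaddcgeh
  sorted[3] = beaddcgehb$bg
  sorted[4] = bgbeaddcgehb$
  sorted[5] = cgehb$bgbeadd
  sorted[6] = dcgehb$bgbead
  sorted[7] = ddcgehb$bgbea
  sorted[8] = eaddcgehb$bgb
  sorted[9] = ehb$bgbeaddcg
  sorted[10] = gbeaddcgehb$b
  sorted[11] = gehb$bgbeaddc
  sorted[12] = hb$bgbeaddcge
sorted[9] = ehb$bgbeaddcg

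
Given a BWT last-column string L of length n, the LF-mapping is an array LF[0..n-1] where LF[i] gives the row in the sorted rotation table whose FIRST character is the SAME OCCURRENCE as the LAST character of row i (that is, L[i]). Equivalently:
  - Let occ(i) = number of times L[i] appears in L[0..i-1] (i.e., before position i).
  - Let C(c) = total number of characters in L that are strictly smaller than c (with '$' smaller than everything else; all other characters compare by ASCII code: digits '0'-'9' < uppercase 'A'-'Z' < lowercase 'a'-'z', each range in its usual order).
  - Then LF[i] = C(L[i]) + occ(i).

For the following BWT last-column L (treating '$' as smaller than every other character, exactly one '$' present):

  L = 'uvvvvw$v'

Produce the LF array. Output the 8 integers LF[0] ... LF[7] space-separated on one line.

Answer: 1 2 3 4 5 7 0 6

Derivation:
Char counts: '$':1, 'u':1, 'v':5, 'w':1
C (first-col start): C('$')=0, C('u')=1, C('v')=2, C('w')=7
L[0]='u': occ=0, LF[0]=C('u')+0=1+0=1
L[1]='v': occ=0, LF[1]=C('v')+0=2+0=2
L[2]='v': occ=1, LF[2]=C('v')+1=2+1=3
L[3]='v': occ=2, LF[3]=C('v')+2=2+2=4
L[4]='v': occ=3, LF[4]=C('v')+3=2+3=5
L[5]='w': occ=0, LF[5]=C('w')+0=7+0=7
L[6]='$': occ=0, LF[6]=C('$')+0=0+0=0
L[7]='v': occ=4, LF[7]=C('v')+4=2+4=6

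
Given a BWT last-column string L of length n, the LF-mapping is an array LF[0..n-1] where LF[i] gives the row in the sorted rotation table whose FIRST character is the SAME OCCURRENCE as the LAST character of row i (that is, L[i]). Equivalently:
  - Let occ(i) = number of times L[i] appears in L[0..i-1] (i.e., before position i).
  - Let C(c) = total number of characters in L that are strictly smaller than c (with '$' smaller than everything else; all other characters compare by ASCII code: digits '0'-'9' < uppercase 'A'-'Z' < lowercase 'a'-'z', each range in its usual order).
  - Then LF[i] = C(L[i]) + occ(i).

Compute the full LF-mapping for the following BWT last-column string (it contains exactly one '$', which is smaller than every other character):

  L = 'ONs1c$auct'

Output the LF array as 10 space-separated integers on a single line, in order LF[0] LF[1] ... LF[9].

Answer: 3 2 7 1 5 0 4 9 6 8

Derivation:
Char counts: '$':1, '1':1, 'N':1, 'O':1, 'a':1, 'c':2, 's':1, 't':1, 'u':1
C (first-col start): C('$')=0, C('1')=1, C('N')=2, C('O')=3, C('a')=4, C('c')=5, C('s')=7, C('t')=8, C('u')=9
L[0]='O': occ=0, LF[0]=C('O')+0=3+0=3
L[1]='N': occ=0, LF[1]=C('N')+0=2+0=2
L[2]='s': occ=0, LF[2]=C('s')+0=7+0=7
L[3]='1': occ=0, LF[3]=C('1')+0=1+0=1
L[4]='c': occ=0, LF[4]=C('c')+0=5+0=5
L[5]='$': occ=0, LF[5]=C('$')+0=0+0=0
L[6]='a': occ=0, LF[6]=C('a')+0=4+0=4
L[7]='u': occ=0, LF[7]=C('u')+0=9+0=9
L[8]='c': occ=1, LF[8]=C('c')+1=5+1=6
L[9]='t': occ=0, LF[9]=C('t')+0=8+0=8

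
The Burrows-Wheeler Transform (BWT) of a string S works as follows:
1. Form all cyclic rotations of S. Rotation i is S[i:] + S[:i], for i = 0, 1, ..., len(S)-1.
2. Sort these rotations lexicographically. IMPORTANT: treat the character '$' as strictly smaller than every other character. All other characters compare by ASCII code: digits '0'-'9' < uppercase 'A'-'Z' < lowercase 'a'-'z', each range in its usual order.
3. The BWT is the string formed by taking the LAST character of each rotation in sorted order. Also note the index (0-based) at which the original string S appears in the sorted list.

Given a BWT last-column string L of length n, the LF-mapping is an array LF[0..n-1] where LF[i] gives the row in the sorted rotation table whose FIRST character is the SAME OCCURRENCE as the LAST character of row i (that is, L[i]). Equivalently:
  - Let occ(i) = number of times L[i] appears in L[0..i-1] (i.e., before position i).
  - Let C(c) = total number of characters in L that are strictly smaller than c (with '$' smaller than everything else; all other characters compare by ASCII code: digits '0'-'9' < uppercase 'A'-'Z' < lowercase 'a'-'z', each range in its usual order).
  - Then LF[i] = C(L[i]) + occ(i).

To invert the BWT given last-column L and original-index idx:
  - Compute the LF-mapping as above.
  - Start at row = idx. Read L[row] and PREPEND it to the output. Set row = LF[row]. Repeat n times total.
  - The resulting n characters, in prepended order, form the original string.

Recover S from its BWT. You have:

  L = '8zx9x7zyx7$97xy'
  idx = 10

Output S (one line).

LF mapping: 4 13 7 5 8 1 14 11 9 2 0 6 3 10 12
Walk LF starting at row 10, prepending L[row]:
  step 1: row=10, L[10]='$', prepend. Next row=LF[10]=0
  step 2: row=0, L[0]='8', prepend. Next row=LF[0]=4
  step 3: row=4, L[4]='x', prepend. Next row=LF[4]=8
  step 4: row=8, L[8]='x', prepend. Next row=LF[8]=9
  step 5: row=9, L[9]='7', prepend. Next row=LF[9]=2
  step 6: row=2, L[2]='x', prepend. Next row=LF[2]=7
  step 7: row=7, L[7]='y', prepend. Next row=LF[7]=11
  step 8: row=11, L[11]='9', prepend. Next row=LF[11]=6
  step 9: row=6, L[6]='z', prepend. Next row=LF[6]=14
  step 10: row=14, L[14]='y', prepend. Next row=LF[14]=12
  step 11: row=12, L[12]='7', prepend. Next row=LF[12]=3
  step 12: row=3, L[3]='9', prepend. Next row=LF[3]=5
  step 13: row=5, L[5]='7', prepend. Next row=LF[5]=1
  step 14: row=1, L[1]='z', prepend. Next row=LF[1]=13
  step 15: row=13, L[13]='x', prepend. Next row=LF[13]=10
Reversed output: xz797yz9yx7xx8$

Answer: xz797yz9yx7xx8$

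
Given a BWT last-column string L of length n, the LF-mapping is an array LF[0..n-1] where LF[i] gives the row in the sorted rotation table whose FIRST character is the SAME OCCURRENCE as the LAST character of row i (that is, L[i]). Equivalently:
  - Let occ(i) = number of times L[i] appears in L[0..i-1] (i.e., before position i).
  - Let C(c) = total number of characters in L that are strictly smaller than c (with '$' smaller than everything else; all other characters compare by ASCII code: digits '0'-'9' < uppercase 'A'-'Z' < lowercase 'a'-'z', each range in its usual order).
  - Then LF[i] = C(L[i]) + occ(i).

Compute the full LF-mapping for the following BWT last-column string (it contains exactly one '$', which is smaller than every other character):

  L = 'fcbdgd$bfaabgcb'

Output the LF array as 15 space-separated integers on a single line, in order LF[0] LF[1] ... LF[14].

Answer: 11 7 3 9 13 10 0 4 12 1 2 5 14 8 6

Derivation:
Char counts: '$':1, 'a':2, 'b':4, 'c':2, 'd':2, 'f':2, 'g':2
C (first-col start): C('$')=0, C('a')=1, C('b')=3, C('c')=7, C('d')=9, C('f')=11, C('g')=13
L[0]='f': occ=0, LF[0]=C('f')+0=11+0=11
L[1]='c': occ=0, LF[1]=C('c')+0=7+0=7
L[2]='b': occ=0, LF[2]=C('b')+0=3+0=3
L[3]='d': occ=0, LF[3]=C('d')+0=9+0=9
L[4]='g': occ=0, LF[4]=C('g')+0=13+0=13
L[5]='d': occ=1, LF[5]=C('d')+1=9+1=10
L[6]='$': occ=0, LF[6]=C('$')+0=0+0=0
L[7]='b': occ=1, LF[7]=C('b')+1=3+1=4
L[8]='f': occ=1, LF[8]=C('f')+1=11+1=12
L[9]='a': occ=0, LF[9]=C('a')+0=1+0=1
L[10]='a': occ=1, LF[10]=C('a')+1=1+1=2
L[11]='b': occ=2, LF[11]=C('b')+2=3+2=5
L[12]='g': occ=1, LF[12]=C('g')+1=13+1=14
L[13]='c': occ=1, LF[13]=C('c')+1=7+1=8
L[14]='b': occ=3, LF[14]=C('b')+3=3+3=6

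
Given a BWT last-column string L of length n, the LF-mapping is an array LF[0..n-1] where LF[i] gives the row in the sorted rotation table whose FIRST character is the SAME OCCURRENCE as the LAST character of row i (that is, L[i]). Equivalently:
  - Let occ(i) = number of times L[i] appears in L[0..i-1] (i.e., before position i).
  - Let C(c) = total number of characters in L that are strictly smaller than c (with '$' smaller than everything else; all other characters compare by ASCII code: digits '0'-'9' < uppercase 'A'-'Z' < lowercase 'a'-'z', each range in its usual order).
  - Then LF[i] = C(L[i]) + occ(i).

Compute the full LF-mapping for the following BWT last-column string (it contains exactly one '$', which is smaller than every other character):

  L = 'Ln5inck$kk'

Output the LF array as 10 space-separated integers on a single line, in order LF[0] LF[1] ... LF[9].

Answer: 2 8 1 4 9 3 5 0 6 7

Derivation:
Char counts: '$':1, '5':1, 'L':1, 'c':1, 'i':1, 'k':3, 'n':2
C (first-col start): C('$')=0, C('5')=1, C('L')=2, C('c')=3, C('i')=4, C('k')=5, C('n')=8
L[0]='L': occ=0, LF[0]=C('L')+0=2+0=2
L[1]='n': occ=0, LF[1]=C('n')+0=8+0=8
L[2]='5': occ=0, LF[2]=C('5')+0=1+0=1
L[3]='i': occ=0, LF[3]=C('i')+0=4+0=4
L[4]='n': occ=1, LF[4]=C('n')+1=8+1=9
L[5]='c': occ=0, LF[5]=C('c')+0=3+0=3
L[6]='k': occ=0, LF[6]=C('k')+0=5+0=5
L[7]='$': occ=0, LF[7]=C('$')+0=0+0=0
L[8]='k': occ=1, LF[8]=C('k')+1=5+1=6
L[9]='k': occ=2, LF[9]=C('k')+2=5+2=7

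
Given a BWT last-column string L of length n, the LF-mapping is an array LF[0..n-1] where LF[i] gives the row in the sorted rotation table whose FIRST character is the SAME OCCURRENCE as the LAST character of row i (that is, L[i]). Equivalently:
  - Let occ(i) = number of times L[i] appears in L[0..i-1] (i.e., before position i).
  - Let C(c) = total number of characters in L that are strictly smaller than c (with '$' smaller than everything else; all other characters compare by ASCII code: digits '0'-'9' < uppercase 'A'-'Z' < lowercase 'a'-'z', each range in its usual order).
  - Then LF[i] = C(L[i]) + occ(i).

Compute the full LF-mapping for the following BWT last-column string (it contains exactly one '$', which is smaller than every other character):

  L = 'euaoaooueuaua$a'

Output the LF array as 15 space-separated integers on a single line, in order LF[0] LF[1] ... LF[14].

Answer: 6 11 1 8 2 9 10 12 7 13 3 14 4 0 5

Derivation:
Char counts: '$':1, 'a':5, 'e':2, 'o':3, 'u':4
C (first-col start): C('$')=0, C('a')=1, C('e')=6, C('o')=8, C('u')=11
L[0]='e': occ=0, LF[0]=C('e')+0=6+0=6
L[1]='u': occ=0, LF[1]=C('u')+0=11+0=11
L[2]='a': occ=0, LF[2]=C('a')+0=1+0=1
L[3]='o': occ=0, LF[3]=C('o')+0=8+0=8
L[4]='a': occ=1, LF[4]=C('a')+1=1+1=2
L[5]='o': occ=1, LF[5]=C('o')+1=8+1=9
L[6]='o': occ=2, LF[6]=C('o')+2=8+2=10
L[7]='u': occ=1, LF[7]=C('u')+1=11+1=12
L[8]='e': occ=1, LF[8]=C('e')+1=6+1=7
L[9]='u': occ=2, LF[9]=C('u')+2=11+2=13
L[10]='a': occ=2, LF[10]=C('a')+2=1+2=3
L[11]='u': occ=3, LF[11]=C('u')+3=11+3=14
L[12]='a': occ=3, LF[12]=C('a')+3=1+3=4
L[13]='$': occ=0, LF[13]=C('$')+0=0+0=0
L[14]='a': occ=4, LF[14]=C('a')+4=1+4=5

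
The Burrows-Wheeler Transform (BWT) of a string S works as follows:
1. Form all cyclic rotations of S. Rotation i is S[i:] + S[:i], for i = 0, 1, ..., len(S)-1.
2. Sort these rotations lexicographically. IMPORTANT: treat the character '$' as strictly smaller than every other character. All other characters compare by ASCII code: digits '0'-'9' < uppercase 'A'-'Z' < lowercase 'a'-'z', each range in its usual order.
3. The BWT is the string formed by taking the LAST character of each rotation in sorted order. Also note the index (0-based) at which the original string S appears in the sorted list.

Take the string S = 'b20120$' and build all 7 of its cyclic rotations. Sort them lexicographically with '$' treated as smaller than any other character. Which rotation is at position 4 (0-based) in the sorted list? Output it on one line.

All 7 rotations (rotation i = S[i:]+S[:i]):
  rot[0] = b20120$
  rot[1] = 20120$b
  rot[2] = 0120$b2
  rot[3] = 120$b20
  rot[4] = 20$b201
  rot[5] = 0$b2012
  rot[6] = $b20120
Sorted (with $ < everything):
  sorted[0] = $b20120
  sorted[1] = 0$b2012
  sorted[2] = 0120$b2
  sorted[3] = 120$b20
  sorted[4] = 20$b201
  sorted[5] = 20120$b
  sorted[6] = b20120$
sorted[4] = 20$b201

Answer: 20$b201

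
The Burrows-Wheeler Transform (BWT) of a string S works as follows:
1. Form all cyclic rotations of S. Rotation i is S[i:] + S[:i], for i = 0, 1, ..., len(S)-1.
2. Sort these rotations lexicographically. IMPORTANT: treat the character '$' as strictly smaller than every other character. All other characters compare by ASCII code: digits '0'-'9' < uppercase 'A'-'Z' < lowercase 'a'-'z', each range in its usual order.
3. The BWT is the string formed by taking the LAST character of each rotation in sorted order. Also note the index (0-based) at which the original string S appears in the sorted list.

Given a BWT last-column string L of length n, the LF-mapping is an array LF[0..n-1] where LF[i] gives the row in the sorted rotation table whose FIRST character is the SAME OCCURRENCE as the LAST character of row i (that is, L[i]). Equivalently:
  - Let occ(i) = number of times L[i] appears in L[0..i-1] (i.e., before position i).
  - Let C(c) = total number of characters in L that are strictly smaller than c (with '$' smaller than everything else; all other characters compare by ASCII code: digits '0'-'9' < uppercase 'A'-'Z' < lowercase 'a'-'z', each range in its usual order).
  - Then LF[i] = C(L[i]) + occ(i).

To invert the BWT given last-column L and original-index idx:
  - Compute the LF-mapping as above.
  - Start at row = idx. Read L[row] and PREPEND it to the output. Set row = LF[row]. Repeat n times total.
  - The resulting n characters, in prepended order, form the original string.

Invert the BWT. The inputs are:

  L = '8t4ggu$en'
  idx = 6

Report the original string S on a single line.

LF mapping: 2 7 1 4 5 8 0 3 6
Walk LF starting at row 6, prepending L[row]:
  step 1: row=6, L[6]='$', prepend. Next row=LF[6]=0
  step 2: row=0, L[0]='8', prepend. Next row=LF[0]=2
  step 3: row=2, L[2]='4', prepend. Next row=LF[2]=1
  step 4: row=1, L[1]='t', prepend. Next row=LF[1]=7
  step 5: row=7, L[7]='e', prepend. Next row=LF[7]=3
  step 6: row=3, L[3]='g', prepend. Next row=LF[3]=4
  step 7: row=4, L[4]='g', prepend. Next row=LF[4]=5
  step 8: row=5, L[5]='u', prepend. Next row=LF[5]=8
  step 9: row=8, L[8]='n', prepend. Next row=LF[8]=6
Reversed output: nugget48$

Answer: nugget48$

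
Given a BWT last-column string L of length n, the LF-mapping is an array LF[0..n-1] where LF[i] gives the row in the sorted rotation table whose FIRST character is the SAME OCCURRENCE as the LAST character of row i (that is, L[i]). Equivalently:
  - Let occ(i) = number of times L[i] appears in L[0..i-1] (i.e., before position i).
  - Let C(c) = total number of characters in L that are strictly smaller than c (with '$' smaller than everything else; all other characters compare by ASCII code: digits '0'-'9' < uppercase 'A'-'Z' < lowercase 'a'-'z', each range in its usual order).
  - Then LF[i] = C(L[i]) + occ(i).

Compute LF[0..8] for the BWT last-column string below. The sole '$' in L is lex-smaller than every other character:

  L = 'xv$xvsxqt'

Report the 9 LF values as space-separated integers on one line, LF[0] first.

Answer: 6 4 0 7 5 2 8 1 3

Derivation:
Char counts: '$':1, 'q':1, 's':1, 't':1, 'v':2, 'x':3
C (first-col start): C('$')=0, C('q')=1, C('s')=2, C('t')=3, C('v')=4, C('x')=6
L[0]='x': occ=0, LF[0]=C('x')+0=6+0=6
L[1]='v': occ=0, LF[1]=C('v')+0=4+0=4
L[2]='$': occ=0, LF[2]=C('$')+0=0+0=0
L[3]='x': occ=1, LF[3]=C('x')+1=6+1=7
L[4]='v': occ=1, LF[4]=C('v')+1=4+1=5
L[5]='s': occ=0, LF[5]=C('s')+0=2+0=2
L[6]='x': occ=2, LF[6]=C('x')+2=6+2=8
L[7]='q': occ=0, LF[7]=C('q')+0=1+0=1
L[8]='t': occ=0, LF[8]=C('t')+0=3+0=3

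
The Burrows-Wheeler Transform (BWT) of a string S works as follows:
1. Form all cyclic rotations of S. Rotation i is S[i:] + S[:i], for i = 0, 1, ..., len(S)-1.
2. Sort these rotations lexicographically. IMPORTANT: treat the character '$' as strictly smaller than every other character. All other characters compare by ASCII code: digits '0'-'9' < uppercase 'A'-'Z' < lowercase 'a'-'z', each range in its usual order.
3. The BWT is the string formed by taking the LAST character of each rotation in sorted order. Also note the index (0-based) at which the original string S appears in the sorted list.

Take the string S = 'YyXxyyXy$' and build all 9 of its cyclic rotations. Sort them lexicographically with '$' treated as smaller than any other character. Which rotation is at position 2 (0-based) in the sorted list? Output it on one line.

Answer: Xy$YyXxyy

Derivation:
All 9 rotations (rotation i = S[i:]+S[:i]):
  rot[0] = YyXxyyXy$
  rot[1] = yXxyyXy$Y
  rot[2] = XxyyXy$Yy
  rot[3] = xyyXy$YyX
  rot[4] = yyXy$YyXx
  rot[5] = yXy$YyXxy
  rot[6] = Xy$YyXxyy
  rot[7] = y$YyXxyyX
  rot[8] = $YyXxyyXy
Sorted (with $ < everything):
  sorted[0] = $YyXxyyXy
  sorted[1] = XxyyXy$Yy
  sorted[2] = Xy$YyXxyy
  sorted[3] = YyXxyyXy$
  sorted[4] = xyyXy$YyX
  sorted[5] = y$YyXxyyX
  sorted[6] = yXxyyXy$Y
  sorted[7] = yXy$YyXxy
  sorted[8] = yyXy$YyXx
sorted[2] = Xy$YyXxyy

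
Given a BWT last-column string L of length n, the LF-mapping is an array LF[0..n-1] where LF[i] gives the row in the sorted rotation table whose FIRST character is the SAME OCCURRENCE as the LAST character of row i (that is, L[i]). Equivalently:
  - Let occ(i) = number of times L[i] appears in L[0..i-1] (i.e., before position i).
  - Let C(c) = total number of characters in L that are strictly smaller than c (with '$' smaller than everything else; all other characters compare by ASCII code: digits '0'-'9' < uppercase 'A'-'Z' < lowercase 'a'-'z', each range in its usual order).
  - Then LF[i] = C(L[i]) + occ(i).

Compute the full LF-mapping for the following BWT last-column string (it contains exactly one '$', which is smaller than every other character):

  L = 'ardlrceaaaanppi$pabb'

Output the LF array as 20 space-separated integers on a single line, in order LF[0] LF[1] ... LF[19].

Answer: 1 18 10 13 19 9 11 2 3 4 5 14 15 16 12 0 17 6 7 8

Derivation:
Char counts: '$':1, 'a':6, 'b':2, 'c':1, 'd':1, 'e':1, 'i':1, 'l':1, 'n':1, 'p':3, 'r':2
C (first-col start): C('$')=0, C('a')=1, C('b')=7, C('c')=9, C('d')=10, C('e')=11, C('i')=12, C('l')=13, C('n')=14, C('p')=15, C('r')=18
L[0]='a': occ=0, LF[0]=C('a')+0=1+0=1
L[1]='r': occ=0, LF[1]=C('r')+0=18+0=18
L[2]='d': occ=0, LF[2]=C('d')+0=10+0=10
L[3]='l': occ=0, LF[3]=C('l')+0=13+0=13
L[4]='r': occ=1, LF[4]=C('r')+1=18+1=19
L[5]='c': occ=0, LF[5]=C('c')+0=9+0=9
L[6]='e': occ=0, LF[6]=C('e')+0=11+0=11
L[7]='a': occ=1, LF[7]=C('a')+1=1+1=2
L[8]='a': occ=2, LF[8]=C('a')+2=1+2=3
L[9]='a': occ=3, LF[9]=C('a')+3=1+3=4
L[10]='a': occ=4, LF[10]=C('a')+4=1+4=5
L[11]='n': occ=0, LF[11]=C('n')+0=14+0=14
L[12]='p': occ=0, LF[12]=C('p')+0=15+0=15
L[13]='p': occ=1, LF[13]=C('p')+1=15+1=16
L[14]='i': occ=0, LF[14]=C('i')+0=12+0=12
L[15]='$': occ=0, LF[15]=C('$')+0=0+0=0
L[16]='p': occ=2, LF[16]=C('p')+2=15+2=17
L[17]='a': occ=5, LF[17]=C('a')+5=1+5=6
L[18]='b': occ=0, LF[18]=C('b')+0=7+0=7
L[19]='b': occ=1, LF[19]=C('b')+1=7+1=8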